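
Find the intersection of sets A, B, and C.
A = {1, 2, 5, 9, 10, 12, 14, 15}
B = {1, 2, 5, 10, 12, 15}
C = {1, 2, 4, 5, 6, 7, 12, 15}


Set A = {1, 2, 5, 9, 10, 12, 14, 15}
Set B = {1, 2, 5, 10, 12, 15}
Set C = {1, 2, 4, 5, 6, 7, 12, 15}
First, A ∩ B = {1, 2, 5, 10, 12, 15}
Then, (A ∩ B) ∩ C = {1, 2, 5, 12, 15}

{1, 2, 5, 12, 15}


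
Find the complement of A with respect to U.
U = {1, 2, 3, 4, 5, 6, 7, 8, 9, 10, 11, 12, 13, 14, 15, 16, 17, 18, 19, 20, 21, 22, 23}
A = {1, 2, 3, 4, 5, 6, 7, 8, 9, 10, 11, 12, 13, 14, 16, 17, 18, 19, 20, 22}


Universal set U = {1, 2, 3, 4, 5, 6, 7, 8, 9, 10, 11, 12, 13, 14, 15, 16, 17, 18, 19, 20, 21, 22, 23}
Set A = {1, 2, 3, 4, 5, 6, 7, 8, 9, 10, 11, 12, 13, 14, 16, 17, 18, 19, 20, 22}
A' = U \ A = elements in U but not in A
Checking each element of U:
1 (in A, exclude), 2 (in A, exclude), 3 (in A, exclude), 4 (in A, exclude), 5 (in A, exclude), 6 (in A, exclude), 7 (in A, exclude), 8 (in A, exclude), 9 (in A, exclude), 10 (in A, exclude), 11 (in A, exclude), 12 (in A, exclude), 13 (in A, exclude), 14 (in A, exclude), 15 (not in A, include), 16 (in A, exclude), 17 (in A, exclude), 18 (in A, exclude), 19 (in A, exclude), 20 (in A, exclude), 21 (not in A, include), 22 (in A, exclude), 23 (not in A, include)
A' = {15, 21, 23}

{15, 21, 23}


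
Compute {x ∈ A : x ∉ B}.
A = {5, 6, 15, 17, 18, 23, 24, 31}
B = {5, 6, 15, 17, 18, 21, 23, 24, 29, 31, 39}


Set A = {5, 6, 15, 17, 18, 23, 24, 31}
Set B = {5, 6, 15, 17, 18, 21, 23, 24, 29, 31, 39}
Check each element of A against B:
5 ∈ B, 6 ∈ B, 15 ∈ B, 17 ∈ B, 18 ∈ B, 23 ∈ B, 24 ∈ B, 31 ∈ B
Elements of A not in B: {}

{}


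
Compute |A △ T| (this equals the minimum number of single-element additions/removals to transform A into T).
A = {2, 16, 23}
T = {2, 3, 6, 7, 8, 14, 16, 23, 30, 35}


Set A = {2, 16, 23}
Set T = {2, 3, 6, 7, 8, 14, 16, 23, 30, 35}
Elements to remove from A (in A, not in T): {} → 0 removals
Elements to add to A (in T, not in A): {3, 6, 7, 8, 14, 30, 35} → 7 additions
Total edits = 0 + 7 = 7

7


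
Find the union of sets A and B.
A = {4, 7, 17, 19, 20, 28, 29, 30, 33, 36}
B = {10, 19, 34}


Set A = {4, 7, 17, 19, 20, 28, 29, 30, 33, 36}
Set B = {10, 19, 34}
A ∪ B includes all elements in either set.
Elements from A: {4, 7, 17, 19, 20, 28, 29, 30, 33, 36}
Elements from B not already included: {10, 34}
A ∪ B = {4, 7, 10, 17, 19, 20, 28, 29, 30, 33, 34, 36}

{4, 7, 10, 17, 19, 20, 28, 29, 30, 33, 34, 36}


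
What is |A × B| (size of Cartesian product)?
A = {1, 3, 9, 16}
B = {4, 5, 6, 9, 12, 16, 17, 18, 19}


Set A = {1, 3, 9, 16} has 4 elements.
Set B = {4, 5, 6, 9, 12, 16, 17, 18, 19} has 9 elements.
|A × B| = |A| × |B| = 4 × 9 = 36

36


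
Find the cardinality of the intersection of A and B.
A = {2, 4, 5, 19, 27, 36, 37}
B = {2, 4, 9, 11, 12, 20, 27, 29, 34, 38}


Set A = {2, 4, 5, 19, 27, 36, 37}
Set B = {2, 4, 9, 11, 12, 20, 27, 29, 34, 38}
A ∩ B = {2, 4, 27}
|A ∩ B| = 3

3


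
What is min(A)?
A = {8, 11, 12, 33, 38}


Set A = {8, 11, 12, 33, 38}
Elements in ascending order: 8, 11, 12, 33, 38
The smallest element is 8.

8


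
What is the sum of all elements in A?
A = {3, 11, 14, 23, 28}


Set A = {3, 11, 14, 23, 28}
Sum = 3 + 11 + 14 + 23 + 28 = 79

79


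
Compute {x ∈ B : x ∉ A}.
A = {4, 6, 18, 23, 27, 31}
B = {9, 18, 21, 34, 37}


Set A = {4, 6, 18, 23, 27, 31}
Set B = {9, 18, 21, 34, 37}
Check each element of B against A:
9 ∉ A (include), 18 ∈ A, 21 ∉ A (include), 34 ∉ A (include), 37 ∉ A (include)
Elements of B not in A: {9, 21, 34, 37}

{9, 21, 34, 37}


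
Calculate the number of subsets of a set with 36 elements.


The set has 36 elements.
The power set contains all possible subsets.
|P(A)| = 2^|A| = 2^36 = 68719476736

68719476736


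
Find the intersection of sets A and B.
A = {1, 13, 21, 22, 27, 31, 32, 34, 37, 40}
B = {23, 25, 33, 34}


Set A = {1, 13, 21, 22, 27, 31, 32, 34, 37, 40}
Set B = {23, 25, 33, 34}
A ∩ B includes only elements in both sets.
Check each element of A against B:
1 ✗, 13 ✗, 21 ✗, 22 ✗, 27 ✗, 31 ✗, 32 ✗, 34 ✓, 37 ✗, 40 ✗
A ∩ B = {34}

{34}


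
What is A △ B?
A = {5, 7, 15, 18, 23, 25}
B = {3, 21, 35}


Set A = {5, 7, 15, 18, 23, 25}
Set B = {3, 21, 35}
A △ B = (A \ B) ∪ (B \ A)
Elements in A but not B: {5, 7, 15, 18, 23, 25}
Elements in B but not A: {3, 21, 35}
A △ B = {3, 5, 7, 15, 18, 21, 23, 25, 35}

{3, 5, 7, 15, 18, 21, 23, 25, 35}


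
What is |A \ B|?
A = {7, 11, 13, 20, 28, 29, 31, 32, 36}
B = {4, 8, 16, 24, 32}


Set A = {7, 11, 13, 20, 28, 29, 31, 32, 36}
Set B = {4, 8, 16, 24, 32}
A \ B = {7, 11, 13, 20, 28, 29, 31, 36}
|A \ B| = 8

8


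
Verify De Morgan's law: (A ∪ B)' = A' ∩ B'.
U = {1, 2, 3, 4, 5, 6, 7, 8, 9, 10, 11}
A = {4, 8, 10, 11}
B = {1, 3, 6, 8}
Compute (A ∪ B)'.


U = {1, 2, 3, 4, 5, 6, 7, 8, 9, 10, 11}
A = {4, 8, 10, 11}, B = {1, 3, 6, 8}
A ∪ B = {1, 3, 4, 6, 8, 10, 11}
(A ∪ B)' = U \ (A ∪ B) = {2, 5, 7, 9}
Verification via A' ∩ B': A' = {1, 2, 3, 5, 6, 7, 9}, B' = {2, 4, 5, 7, 9, 10, 11}
A' ∩ B' = {2, 5, 7, 9} ✓

{2, 5, 7, 9}


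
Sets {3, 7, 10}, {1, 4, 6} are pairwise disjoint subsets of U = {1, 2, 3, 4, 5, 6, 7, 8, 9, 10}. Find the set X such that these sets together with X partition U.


U = {1, 2, 3, 4, 5, 6, 7, 8, 9, 10}
Shown blocks: {3, 7, 10}, {1, 4, 6}
A partition's blocks are pairwise disjoint and cover U, so the missing block = U \ (union of shown blocks).
Union of shown blocks: {1, 3, 4, 6, 7, 10}
Missing block = U \ (union) = {2, 5, 8, 9}

{2, 5, 8, 9}


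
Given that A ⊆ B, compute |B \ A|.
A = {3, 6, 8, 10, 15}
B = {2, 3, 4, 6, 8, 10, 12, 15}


Set A = {3, 6, 8, 10, 15}, |A| = 5
Set B = {2, 3, 4, 6, 8, 10, 12, 15}, |B| = 8
Since A ⊆ B: B \ A = {2, 4, 12}
|B| - |A| = 8 - 5 = 3

3


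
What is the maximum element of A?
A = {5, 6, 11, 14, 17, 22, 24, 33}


Set A = {5, 6, 11, 14, 17, 22, 24, 33}
Elements in ascending order: 5, 6, 11, 14, 17, 22, 24, 33
The largest element is 33.

33


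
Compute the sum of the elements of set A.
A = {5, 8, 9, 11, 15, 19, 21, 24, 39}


Set A = {5, 8, 9, 11, 15, 19, 21, 24, 39}
Sum = 5 + 8 + 9 + 11 + 15 + 19 + 21 + 24 + 39 = 151

151


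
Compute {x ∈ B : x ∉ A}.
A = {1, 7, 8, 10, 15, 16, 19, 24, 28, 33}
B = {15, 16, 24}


Set A = {1, 7, 8, 10, 15, 16, 19, 24, 28, 33}
Set B = {15, 16, 24}
Check each element of B against A:
15 ∈ A, 16 ∈ A, 24 ∈ A
Elements of B not in A: {}

{}


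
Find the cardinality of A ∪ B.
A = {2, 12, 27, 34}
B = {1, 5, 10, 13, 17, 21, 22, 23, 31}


Set A = {2, 12, 27, 34}, |A| = 4
Set B = {1, 5, 10, 13, 17, 21, 22, 23, 31}, |B| = 9
A ∩ B = {}, |A ∩ B| = 0
|A ∪ B| = |A| + |B| - |A ∩ B| = 4 + 9 - 0 = 13

13


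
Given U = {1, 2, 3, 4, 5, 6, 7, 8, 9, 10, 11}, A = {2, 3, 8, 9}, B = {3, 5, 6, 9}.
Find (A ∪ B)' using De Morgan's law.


U = {1, 2, 3, 4, 5, 6, 7, 8, 9, 10, 11}
A = {2, 3, 8, 9}, B = {3, 5, 6, 9}
A ∪ B = {2, 3, 5, 6, 8, 9}
(A ∪ B)' = U \ (A ∪ B) = {1, 4, 7, 10, 11}
Verification via A' ∩ B': A' = {1, 4, 5, 6, 7, 10, 11}, B' = {1, 2, 4, 7, 8, 10, 11}
A' ∩ B' = {1, 4, 7, 10, 11} ✓

{1, 4, 7, 10, 11}


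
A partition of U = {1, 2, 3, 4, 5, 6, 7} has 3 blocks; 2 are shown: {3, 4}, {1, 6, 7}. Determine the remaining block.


U = {1, 2, 3, 4, 5, 6, 7}
Shown blocks: {3, 4}, {1, 6, 7}
A partition's blocks are pairwise disjoint and cover U, so the missing block = U \ (union of shown blocks).
Union of shown blocks: {1, 3, 4, 6, 7}
Missing block = U \ (union) = {2, 5}

{2, 5}


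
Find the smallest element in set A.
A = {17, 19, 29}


Set A = {17, 19, 29}
Elements in ascending order: 17, 19, 29
The smallest element is 17.

17


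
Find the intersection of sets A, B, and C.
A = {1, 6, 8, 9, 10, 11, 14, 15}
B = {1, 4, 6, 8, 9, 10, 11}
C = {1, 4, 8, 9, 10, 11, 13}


Set A = {1, 6, 8, 9, 10, 11, 14, 15}
Set B = {1, 4, 6, 8, 9, 10, 11}
Set C = {1, 4, 8, 9, 10, 11, 13}
First, A ∩ B = {1, 6, 8, 9, 10, 11}
Then, (A ∩ B) ∩ C = {1, 8, 9, 10, 11}

{1, 8, 9, 10, 11}


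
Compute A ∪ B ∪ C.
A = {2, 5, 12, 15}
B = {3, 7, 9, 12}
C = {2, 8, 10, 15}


Set A = {2, 5, 12, 15}
Set B = {3, 7, 9, 12}
Set C = {2, 8, 10, 15}
First, A ∪ B = {2, 3, 5, 7, 9, 12, 15}
Then, (A ∪ B) ∪ C = {2, 3, 5, 7, 8, 9, 10, 12, 15}

{2, 3, 5, 7, 8, 9, 10, 12, 15}


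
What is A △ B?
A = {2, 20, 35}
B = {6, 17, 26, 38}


Set A = {2, 20, 35}
Set B = {6, 17, 26, 38}
A △ B = (A \ B) ∪ (B \ A)
Elements in A but not B: {2, 20, 35}
Elements in B but not A: {6, 17, 26, 38}
A △ B = {2, 6, 17, 20, 26, 35, 38}

{2, 6, 17, 20, 26, 35, 38}


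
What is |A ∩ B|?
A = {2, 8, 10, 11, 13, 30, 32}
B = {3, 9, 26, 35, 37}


Set A = {2, 8, 10, 11, 13, 30, 32}
Set B = {3, 9, 26, 35, 37}
A ∩ B = {}
|A ∩ B| = 0

0


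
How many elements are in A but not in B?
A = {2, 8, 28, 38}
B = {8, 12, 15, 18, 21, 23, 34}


Set A = {2, 8, 28, 38}
Set B = {8, 12, 15, 18, 21, 23, 34}
A \ B = {2, 28, 38}
|A \ B| = 3

3


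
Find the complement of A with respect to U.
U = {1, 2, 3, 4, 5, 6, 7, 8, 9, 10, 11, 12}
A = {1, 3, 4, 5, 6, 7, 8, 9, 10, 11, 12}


Universal set U = {1, 2, 3, 4, 5, 6, 7, 8, 9, 10, 11, 12}
Set A = {1, 3, 4, 5, 6, 7, 8, 9, 10, 11, 12}
A' = U \ A = elements in U but not in A
Checking each element of U:
1 (in A, exclude), 2 (not in A, include), 3 (in A, exclude), 4 (in A, exclude), 5 (in A, exclude), 6 (in A, exclude), 7 (in A, exclude), 8 (in A, exclude), 9 (in A, exclude), 10 (in A, exclude), 11 (in A, exclude), 12 (in A, exclude)
A' = {2}

{2}


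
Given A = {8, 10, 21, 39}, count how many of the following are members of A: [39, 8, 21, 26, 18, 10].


Set A = {8, 10, 21, 39}
Candidates: [39, 8, 21, 26, 18, 10]
Check each candidate:
39 ∈ A, 8 ∈ A, 21 ∈ A, 26 ∉ A, 18 ∉ A, 10 ∈ A
Count of candidates in A: 4

4


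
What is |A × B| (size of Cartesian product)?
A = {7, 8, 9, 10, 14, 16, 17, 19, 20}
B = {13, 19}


Set A = {7, 8, 9, 10, 14, 16, 17, 19, 20} has 9 elements.
Set B = {13, 19} has 2 elements.
|A × B| = |A| × |B| = 9 × 2 = 18

18


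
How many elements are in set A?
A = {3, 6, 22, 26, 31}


Set A = {3, 6, 22, 26, 31}
Listing elements: 3, 6, 22, 26, 31
Counting: 5 elements
|A| = 5

5


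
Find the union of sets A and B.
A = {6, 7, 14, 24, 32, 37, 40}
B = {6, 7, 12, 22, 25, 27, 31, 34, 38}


Set A = {6, 7, 14, 24, 32, 37, 40}
Set B = {6, 7, 12, 22, 25, 27, 31, 34, 38}
A ∪ B includes all elements in either set.
Elements from A: {6, 7, 14, 24, 32, 37, 40}
Elements from B not already included: {12, 22, 25, 27, 31, 34, 38}
A ∪ B = {6, 7, 12, 14, 22, 24, 25, 27, 31, 32, 34, 37, 38, 40}

{6, 7, 12, 14, 22, 24, 25, 27, 31, 32, 34, 37, 38, 40}


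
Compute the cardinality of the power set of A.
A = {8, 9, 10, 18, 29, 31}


Set A = {8, 9, 10, 18, 29, 31}
|A| = 6
The power set P(A) contains all subsets of A.
|P(A)| = 2^|A| = 2^6 = 64

64


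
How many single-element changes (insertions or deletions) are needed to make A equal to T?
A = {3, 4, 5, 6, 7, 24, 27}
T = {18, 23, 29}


Set A = {3, 4, 5, 6, 7, 24, 27}
Set T = {18, 23, 29}
Elements to remove from A (in A, not in T): {3, 4, 5, 6, 7, 24, 27} → 7 removals
Elements to add to A (in T, not in A): {18, 23, 29} → 3 additions
Total edits = 7 + 3 = 10

10


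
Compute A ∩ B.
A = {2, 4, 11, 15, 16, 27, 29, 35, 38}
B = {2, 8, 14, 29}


Set A = {2, 4, 11, 15, 16, 27, 29, 35, 38}
Set B = {2, 8, 14, 29}
A ∩ B includes only elements in both sets.
Check each element of A against B:
2 ✓, 4 ✗, 11 ✗, 15 ✗, 16 ✗, 27 ✗, 29 ✓, 35 ✗, 38 ✗
A ∩ B = {2, 29}

{2, 29}


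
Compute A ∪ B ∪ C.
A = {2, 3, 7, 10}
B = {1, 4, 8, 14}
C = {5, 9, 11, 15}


Set A = {2, 3, 7, 10}
Set B = {1, 4, 8, 14}
Set C = {5, 9, 11, 15}
First, A ∪ B = {1, 2, 3, 4, 7, 8, 10, 14}
Then, (A ∪ B) ∪ C = {1, 2, 3, 4, 5, 7, 8, 9, 10, 11, 14, 15}

{1, 2, 3, 4, 5, 7, 8, 9, 10, 11, 14, 15}


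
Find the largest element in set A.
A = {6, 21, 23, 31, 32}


Set A = {6, 21, 23, 31, 32}
Elements in ascending order: 6, 21, 23, 31, 32
The largest element is 32.

32


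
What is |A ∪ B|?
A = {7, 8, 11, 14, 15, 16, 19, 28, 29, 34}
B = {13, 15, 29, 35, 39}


Set A = {7, 8, 11, 14, 15, 16, 19, 28, 29, 34}, |A| = 10
Set B = {13, 15, 29, 35, 39}, |B| = 5
A ∩ B = {15, 29}, |A ∩ B| = 2
|A ∪ B| = |A| + |B| - |A ∩ B| = 10 + 5 - 2 = 13

13


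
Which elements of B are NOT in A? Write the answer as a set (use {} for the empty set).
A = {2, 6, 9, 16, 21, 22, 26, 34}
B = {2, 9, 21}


Set A = {2, 6, 9, 16, 21, 22, 26, 34}
Set B = {2, 9, 21}
Check each element of B against A:
2 ∈ A, 9 ∈ A, 21 ∈ A
Elements of B not in A: {}

{}


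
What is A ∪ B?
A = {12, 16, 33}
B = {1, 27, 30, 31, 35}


Set A = {12, 16, 33}
Set B = {1, 27, 30, 31, 35}
A ∪ B includes all elements in either set.
Elements from A: {12, 16, 33}
Elements from B not already included: {1, 27, 30, 31, 35}
A ∪ B = {1, 12, 16, 27, 30, 31, 33, 35}

{1, 12, 16, 27, 30, 31, 33, 35}


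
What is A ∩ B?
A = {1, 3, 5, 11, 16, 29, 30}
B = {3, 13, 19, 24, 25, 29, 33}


Set A = {1, 3, 5, 11, 16, 29, 30}
Set B = {3, 13, 19, 24, 25, 29, 33}
A ∩ B includes only elements in both sets.
Check each element of A against B:
1 ✗, 3 ✓, 5 ✗, 11 ✗, 16 ✗, 29 ✓, 30 ✗
A ∩ B = {3, 29}

{3, 29}


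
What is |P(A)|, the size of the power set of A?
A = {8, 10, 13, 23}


Set A = {8, 10, 13, 23}
|A| = 4
The power set P(A) contains all subsets of A.
|P(A)| = 2^|A| = 2^4 = 16

16


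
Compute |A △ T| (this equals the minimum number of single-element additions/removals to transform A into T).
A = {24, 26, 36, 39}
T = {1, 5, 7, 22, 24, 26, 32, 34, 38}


Set A = {24, 26, 36, 39}
Set T = {1, 5, 7, 22, 24, 26, 32, 34, 38}
Elements to remove from A (in A, not in T): {36, 39} → 2 removals
Elements to add to A (in T, not in A): {1, 5, 7, 22, 32, 34, 38} → 7 additions
Total edits = 2 + 7 = 9

9


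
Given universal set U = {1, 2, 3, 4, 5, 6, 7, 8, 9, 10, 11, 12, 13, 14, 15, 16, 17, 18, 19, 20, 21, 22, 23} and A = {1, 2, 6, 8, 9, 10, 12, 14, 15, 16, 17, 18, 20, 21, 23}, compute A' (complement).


Universal set U = {1, 2, 3, 4, 5, 6, 7, 8, 9, 10, 11, 12, 13, 14, 15, 16, 17, 18, 19, 20, 21, 22, 23}
Set A = {1, 2, 6, 8, 9, 10, 12, 14, 15, 16, 17, 18, 20, 21, 23}
A' = U \ A = elements in U but not in A
Checking each element of U:
1 (in A, exclude), 2 (in A, exclude), 3 (not in A, include), 4 (not in A, include), 5 (not in A, include), 6 (in A, exclude), 7 (not in A, include), 8 (in A, exclude), 9 (in A, exclude), 10 (in A, exclude), 11 (not in A, include), 12 (in A, exclude), 13 (not in A, include), 14 (in A, exclude), 15 (in A, exclude), 16 (in A, exclude), 17 (in A, exclude), 18 (in A, exclude), 19 (not in A, include), 20 (in A, exclude), 21 (in A, exclude), 22 (not in A, include), 23 (in A, exclude)
A' = {3, 4, 5, 7, 11, 13, 19, 22}

{3, 4, 5, 7, 11, 13, 19, 22}


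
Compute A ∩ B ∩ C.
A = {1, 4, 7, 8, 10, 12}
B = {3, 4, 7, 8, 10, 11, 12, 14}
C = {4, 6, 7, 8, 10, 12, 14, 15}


Set A = {1, 4, 7, 8, 10, 12}
Set B = {3, 4, 7, 8, 10, 11, 12, 14}
Set C = {4, 6, 7, 8, 10, 12, 14, 15}
First, A ∩ B = {4, 7, 8, 10, 12}
Then, (A ∩ B) ∩ C = {4, 7, 8, 10, 12}

{4, 7, 8, 10, 12}


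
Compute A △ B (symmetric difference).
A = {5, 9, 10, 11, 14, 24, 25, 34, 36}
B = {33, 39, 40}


Set A = {5, 9, 10, 11, 14, 24, 25, 34, 36}
Set B = {33, 39, 40}
A △ B = (A \ B) ∪ (B \ A)
Elements in A but not B: {5, 9, 10, 11, 14, 24, 25, 34, 36}
Elements in B but not A: {33, 39, 40}
A △ B = {5, 9, 10, 11, 14, 24, 25, 33, 34, 36, 39, 40}

{5, 9, 10, 11, 14, 24, 25, 33, 34, 36, 39, 40}


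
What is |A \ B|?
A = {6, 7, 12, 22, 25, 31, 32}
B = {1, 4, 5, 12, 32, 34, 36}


Set A = {6, 7, 12, 22, 25, 31, 32}
Set B = {1, 4, 5, 12, 32, 34, 36}
A \ B = {6, 7, 22, 25, 31}
|A \ B| = 5

5


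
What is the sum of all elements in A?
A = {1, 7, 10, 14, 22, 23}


Set A = {1, 7, 10, 14, 22, 23}
Sum = 1 + 7 + 10 + 14 + 22 + 23 = 77

77


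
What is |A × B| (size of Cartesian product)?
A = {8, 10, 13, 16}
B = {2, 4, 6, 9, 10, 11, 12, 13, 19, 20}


Set A = {8, 10, 13, 16} has 4 elements.
Set B = {2, 4, 6, 9, 10, 11, 12, 13, 19, 20} has 10 elements.
|A × B| = |A| × |B| = 4 × 10 = 40

40


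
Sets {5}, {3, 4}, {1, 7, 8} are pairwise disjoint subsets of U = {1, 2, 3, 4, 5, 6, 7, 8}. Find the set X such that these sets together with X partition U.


U = {1, 2, 3, 4, 5, 6, 7, 8}
Shown blocks: {5}, {3, 4}, {1, 7, 8}
A partition's blocks are pairwise disjoint and cover U, so the missing block = U \ (union of shown blocks).
Union of shown blocks: {1, 3, 4, 5, 7, 8}
Missing block = U \ (union) = {2, 6}

{2, 6}


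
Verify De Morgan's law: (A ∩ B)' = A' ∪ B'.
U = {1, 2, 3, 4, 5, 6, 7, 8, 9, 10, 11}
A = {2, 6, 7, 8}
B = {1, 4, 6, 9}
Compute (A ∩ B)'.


U = {1, 2, 3, 4, 5, 6, 7, 8, 9, 10, 11}
A = {2, 6, 7, 8}, B = {1, 4, 6, 9}
A ∩ B = {6}
(A ∩ B)' = U \ (A ∩ B) = {1, 2, 3, 4, 5, 7, 8, 9, 10, 11}
Verification via A' ∪ B': A' = {1, 3, 4, 5, 9, 10, 11}, B' = {2, 3, 5, 7, 8, 10, 11}
A' ∪ B' = {1, 2, 3, 4, 5, 7, 8, 9, 10, 11} ✓

{1, 2, 3, 4, 5, 7, 8, 9, 10, 11}


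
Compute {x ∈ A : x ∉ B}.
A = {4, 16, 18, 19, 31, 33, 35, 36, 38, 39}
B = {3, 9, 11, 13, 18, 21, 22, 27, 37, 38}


Set A = {4, 16, 18, 19, 31, 33, 35, 36, 38, 39}
Set B = {3, 9, 11, 13, 18, 21, 22, 27, 37, 38}
Check each element of A against B:
4 ∉ B (include), 16 ∉ B (include), 18 ∈ B, 19 ∉ B (include), 31 ∉ B (include), 33 ∉ B (include), 35 ∉ B (include), 36 ∉ B (include), 38 ∈ B, 39 ∉ B (include)
Elements of A not in B: {4, 16, 19, 31, 33, 35, 36, 39}

{4, 16, 19, 31, 33, 35, 36, 39}


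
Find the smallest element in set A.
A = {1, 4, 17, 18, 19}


Set A = {1, 4, 17, 18, 19}
Elements in ascending order: 1, 4, 17, 18, 19
The smallest element is 1.

1


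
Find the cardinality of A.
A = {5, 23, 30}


Set A = {5, 23, 30}
Listing elements: 5, 23, 30
Counting: 3 elements
|A| = 3

3


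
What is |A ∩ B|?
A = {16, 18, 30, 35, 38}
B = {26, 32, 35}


Set A = {16, 18, 30, 35, 38}
Set B = {26, 32, 35}
A ∩ B = {35}
|A ∩ B| = 1

1


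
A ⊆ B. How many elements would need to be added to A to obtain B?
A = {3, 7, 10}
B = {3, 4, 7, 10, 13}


Set A = {3, 7, 10}, |A| = 3
Set B = {3, 4, 7, 10, 13}, |B| = 5
Since A ⊆ B: B \ A = {4, 13}
|B| - |A| = 5 - 3 = 2

2


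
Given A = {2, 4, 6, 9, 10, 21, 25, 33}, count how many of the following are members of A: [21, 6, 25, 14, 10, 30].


Set A = {2, 4, 6, 9, 10, 21, 25, 33}
Candidates: [21, 6, 25, 14, 10, 30]
Check each candidate:
21 ∈ A, 6 ∈ A, 25 ∈ A, 14 ∉ A, 10 ∈ A, 30 ∉ A
Count of candidates in A: 4

4


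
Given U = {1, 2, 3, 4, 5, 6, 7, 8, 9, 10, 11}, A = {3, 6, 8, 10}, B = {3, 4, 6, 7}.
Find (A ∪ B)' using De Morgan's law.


U = {1, 2, 3, 4, 5, 6, 7, 8, 9, 10, 11}
A = {3, 6, 8, 10}, B = {3, 4, 6, 7}
A ∪ B = {3, 4, 6, 7, 8, 10}
(A ∪ B)' = U \ (A ∪ B) = {1, 2, 5, 9, 11}
Verification via A' ∩ B': A' = {1, 2, 4, 5, 7, 9, 11}, B' = {1, 2, 5, 8, 9, 10, 11}
A' ∩ B' = {1, 2, 5, 9, 11} ✓

{1, 2, 5, 9, 11}


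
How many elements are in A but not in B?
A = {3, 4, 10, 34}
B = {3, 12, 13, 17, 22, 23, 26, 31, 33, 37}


Set A = {3, 4, 10, 34}
Set B = {3, 12, 13, 17, 22, 23, 26, 31, 33, 37}
A \ B = {4, 10, 34}
|A \ B| = 3

3


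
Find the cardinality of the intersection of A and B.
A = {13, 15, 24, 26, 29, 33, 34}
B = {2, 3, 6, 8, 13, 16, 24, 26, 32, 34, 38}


Set A = {13, 15, 24, 26, 29, 33, 34}
Set B = {2, 3, 6, 8, 13, 16, 24, 26, 32, 34, 38}
A ∩ B = {13, 24, 26, 34}
|A ∩ B| = 4

4


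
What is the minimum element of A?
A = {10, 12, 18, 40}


Set A = {10, 12, 18, 40}
Elements in ascending order: 10, 12, 18, 40
The smallest element is 10.

10


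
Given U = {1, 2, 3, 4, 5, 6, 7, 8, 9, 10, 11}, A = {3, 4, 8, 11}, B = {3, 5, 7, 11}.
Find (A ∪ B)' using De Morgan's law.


U = {1, 2, 3, 4, 5, 6, 7, 8, 9, 10, 11}
A = {3, 4, 8, 11}, B = {3, 5, 7, 11}
A ∪ B = {3, 4, 5, 7, 8, 11}
(A ∪ B)' = U \ (A ∪ B) = {1, 2, 6, 9, 10}
Verification via A' ∩ B': A' = {1, 2, 5, 6, 7, 9, 10}, B' = {1, 2, 4, 6, 8, 9, 10}
A' ∩ B' = {1, 2, 6, 9, 10} ✓

{1, 2, 6, 9, 10}


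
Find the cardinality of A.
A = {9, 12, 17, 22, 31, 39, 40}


Set A = {9, 12, 17, 22, 31, 39, 40}
Listing elements: 9, 12, 17, 22, 31, 39, 40
Counting: 7 elements
|A| = 7

7


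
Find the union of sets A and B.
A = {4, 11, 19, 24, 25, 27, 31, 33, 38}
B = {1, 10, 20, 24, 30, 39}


Set A = {4, 11, 19, 24, 25, 27, 31, 33, 38}
Set B = {1, 10, 20, 24, 30, 39}
A ∪ B includes all elements in either set.
Elements from A: {4, 11, 19, 24, 25, 27, 31, 33, 38}
Elements from B not already included: {1, 10, 20, 30, 39}
A ∪ B = {1, 4, 10, 11, 19, 20, 24, 25, 27, 30, 31, 33, 38, 39}

{1, 4, 10, 11, 19, 20, 24, 25, 27, 30, 31, 33, 38, 39}


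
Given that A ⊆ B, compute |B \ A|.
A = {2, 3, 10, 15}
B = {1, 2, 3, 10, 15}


Set A = {2, 3, 10, 15}, |A| = 4
Set B = {1, 2, 3, 10, 15}, |B| = 5
Since A ⊆ B: B \ A = {1}
|B| - |A| = 5 - 4 = 1

1


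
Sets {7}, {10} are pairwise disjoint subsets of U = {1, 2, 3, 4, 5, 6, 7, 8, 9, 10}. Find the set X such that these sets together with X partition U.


U = {1, 2, 3, 4, 5, 6, 7, 8, 9, 10}
Shown blocks: {7}, {10}
A partition's blocks are pairwise disjoint and cover U, so the missing block = U \ (union of shown blocks).
Union of shown blocks: {7, 10}
Missing block = U \ (union) = {1, 2, 3, 4, 5, 6, 8, 9}

{1, 2, 3, 4, 5, 6, 8, 9}


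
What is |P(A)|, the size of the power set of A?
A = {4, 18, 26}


Set A = {4, 18, 26}
|A| = 3
The power set P(A) contains all subsets of A.
|P(A)| = 2^|A| = 2^3 = 8

8


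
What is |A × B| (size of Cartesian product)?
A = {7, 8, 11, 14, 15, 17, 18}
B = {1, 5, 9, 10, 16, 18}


Set A = {7, 8, 11, 14, 15, 17, 18} has 7 elements.
Set B = {1, 5, 9, 10, 16, 18} has 6 elements.
|A × B| = |A| × |B| = 7 × 6 = 42

42


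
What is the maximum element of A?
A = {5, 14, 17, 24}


Set A = {5, 14, 17, 24}
Elements in ascending order: 5, 14, 17, 24
The largest element is 24.

24


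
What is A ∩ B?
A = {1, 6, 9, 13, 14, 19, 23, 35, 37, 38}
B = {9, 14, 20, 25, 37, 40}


Set A = {1, 6, 9, 13, 14, 19, 23, 35, 37, 38}
Set B = {9, 14, 20, 25, 37, 40}
A ∩ B includes only elements in both sets.
Check each element of A against B:
1 ✗, 6 ✗, 9 ✓, 13 ✗, 14 ✓, 19 ✗, 23 ✗, 35 ✗, 37 ✓, 38 ✗
A ∩ B = {9, 14, 37}

{9, 14, 37}


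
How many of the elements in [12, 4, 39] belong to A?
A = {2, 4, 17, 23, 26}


Set A = {2, 4, 17, 23, 26}
Candidates: [12, 4, 39]
Check each candidate:
12 ∉ A, 4 ∈ A, 39 ∉ A
Count of candidates in A: 1

1


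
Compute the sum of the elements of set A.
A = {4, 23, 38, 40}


Set A = {4, 23, 38, 40}
Sum = 4 + 23 + 38 + 40 = 105

105


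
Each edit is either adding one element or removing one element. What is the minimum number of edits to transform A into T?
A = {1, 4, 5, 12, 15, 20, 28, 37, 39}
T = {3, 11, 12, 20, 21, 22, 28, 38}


Set A = {1, 4, 5, 12, 15, 20, 28, 37, 39}
Set T = {3, 11, 12, 20, 21, 22, 28, 38}
Elements to remove from A (in A, not in T): {1, 4, 5, 15, 37, 39} → 6 removals
Elements to add to A (in T, not in A): {3, 11, 21, 22, 38} → 5 additions
Total edits = 6 + 5 = 11

11


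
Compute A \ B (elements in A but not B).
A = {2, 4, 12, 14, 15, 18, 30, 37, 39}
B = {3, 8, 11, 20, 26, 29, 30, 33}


Set A = {2, 4, 12, 14, 15, 18, 30, 37, 39}
Set B = {3, 8, 11, 20, 26, 29, 30, 33}
A \ B includes elements in A that are not in B.
Check each element of A:
2 (not in B, keep), 4 (not in B, keep), 12 (not in B, keep), 14 (not in B, keep), 15 (not in B, keep), 18 (not in B, keep), 30 (in B, remove), 37 (not in B, keep), 39 (not in B, keep)
A \ B = {2, 4, 12, 14, 15, 18, 37, 39}

{2, 4, 12, 14, 15, 18, 37, 39}


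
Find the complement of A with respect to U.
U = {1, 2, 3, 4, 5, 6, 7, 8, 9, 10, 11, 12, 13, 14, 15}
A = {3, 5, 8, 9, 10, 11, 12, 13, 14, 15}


Universal set U = {1, 2, 3, 4, 5, 6, 7, 8, 9, 10, 11, 12, 13, 14, 15}
Set A = {3, 5, 8, 9, 10, 11, 12, 13, 14, 15}
A' = U \ A = elements in U but not in A
Checking each element of U:
1 (not in A, include), 2 (not in A, include), 3 (in A, exclude), 4 (not in A, include), 5 (in A, exclude), 6 (not in A, include), 7 (not in A, include), 8 (in A, exclude), 9 (in A, exclude), 10 (in A, exclude), 11 (in A, exclude), 12 (in A, exclude), 13 (in A, exclude), 14 (in A, exclude), 15 (in A, exclude)
A' = {1, 2, 4, 6, 7}

{1, 2, 4, 6, 7}


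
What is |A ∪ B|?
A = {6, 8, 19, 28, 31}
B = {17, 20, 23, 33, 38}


Set A = {6, 8, 19, 28, 31}, |A| = 5
Set B = {17, 20, 23, 33, 38}, |B| = 5
A ∩ B = {}, |A ∩ B| = 0
|A ∪ B| = |A| + |B| - |A ∩ B| = 5 + 5 - 0 = 10

10


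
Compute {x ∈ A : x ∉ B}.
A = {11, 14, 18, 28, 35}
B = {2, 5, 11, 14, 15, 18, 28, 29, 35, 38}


Set A = {11, 14, 18, 28, 35}
Set B = {2, 5, 11, 14, 15, 18, 28, 29, 35, 38}
Check each element of A against B:
11 ∈ B, 14 ∈ B, 18 ∈ B, 28 ∈ B, 35 ∈ B
Elements of A not in B: {}

{}


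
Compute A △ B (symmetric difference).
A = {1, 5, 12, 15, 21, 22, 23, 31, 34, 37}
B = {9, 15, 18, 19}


Set A = {1, 5, 12, 15, 21, 22, 23, 31, 34, 37}
Set B = {9, 15, 18, 19}
A △ B = (A \ B) ∪ (B \ A)
Elements in A but not B: {1, 5, 12, 21, 22, 23, 31, 34, 37}
Elements in B but not A: {9, 18, 19}
A △ B = {1, 5, 9, 12, 18, 19, 21, 22, 23, 31, 34, 37}

{1, 5, 9, 12, 18, 19, 21, 22, 23, 31, 34, 37}


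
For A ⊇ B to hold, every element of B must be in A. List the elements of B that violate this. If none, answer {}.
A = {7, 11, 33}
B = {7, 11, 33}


Set A = {7, 11, 33}
Set B = {7, 11, 33}
Check each element of B against A:
7 ∈ A, 11 ∈ A, 33 ∈ A
Elements of B not in A: {}

{}


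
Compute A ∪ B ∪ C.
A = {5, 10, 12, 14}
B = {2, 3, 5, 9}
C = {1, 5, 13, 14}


Set A = {5, 10, 12, 14}
Set B = {2, 3, 5, 9}
Set C = {1, 5, 13, 14}
First, A ∪ B = {2, 3, 5, 9, 10, 12, 14}
Then, (A ∪ B) ∪ C = {1, 2, 3, 5, 9, 10, 12, 13, 14}

{1, 2, 3, 5, 9, 10, 12, 13, 14}


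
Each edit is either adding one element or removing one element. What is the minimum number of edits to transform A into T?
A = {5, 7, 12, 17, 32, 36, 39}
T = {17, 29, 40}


Set A = {5, 7, 12, 17, 32, 36, 39}
Set T = {17, 29, 40}
Elements to remove from A (in A, not in T): {5, 7, 12, 32, 36, 39} → 6 removals
Elements to add to A (in T, not in A): {29, 40} → 2 additions
Total edits = 6 + 2 = 8

8


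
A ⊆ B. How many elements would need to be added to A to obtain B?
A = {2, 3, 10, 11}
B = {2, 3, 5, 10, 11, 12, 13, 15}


Set A = {2, 3, 10, 11}, |A| = 4
Set B = {2, 3, 5, 10, 11, 12, 13, 15}, |B| = 8
Since A ⊆ B: B \ A = {5, 12, 13, 15}
|B| - |A| = 8 - 4 = 4

4


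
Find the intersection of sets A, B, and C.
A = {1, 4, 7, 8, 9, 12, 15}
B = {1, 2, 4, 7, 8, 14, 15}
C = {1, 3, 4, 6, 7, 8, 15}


Set A = {1, 4, 7, 8, 9, 12, 15}
Set B = {1, 2, 4, 7, 8, 14, 15}
Set C = {1, 3, 4, 6, 7, 8, 15}
First, A ∩ B = {1, 4, 7, 8, 15}
Then, (A ∩ B) ∩ C = {1, 4, 7, 8, 15}

{1, 4, 7, 8, 15}


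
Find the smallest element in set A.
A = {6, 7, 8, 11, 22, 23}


Set A = {6, 7, 8, 11, 22, 23}
Elements in ascending order: 6, 7, 8, 11, 22, 23
The smallest element is 6.

6


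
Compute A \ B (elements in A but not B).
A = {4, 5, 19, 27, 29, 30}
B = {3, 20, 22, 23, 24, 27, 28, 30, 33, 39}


Set A = {4, 5, 19, 27, 29, 30}
Set B = {3, 20, 22, 23, 24, 27, 28, 30, 33, 39}
A \ B includes elements in A that are not in B.
Check each element of A:
4 (not in B, keep), 5 (not in B, keep), 19 (not in B, keep), 27 (in B, remove), 29 (not in B, keep), 30 (in B, remove)
A \ B = {4, 5, 19, 29}

{4, 5, 19, 29}


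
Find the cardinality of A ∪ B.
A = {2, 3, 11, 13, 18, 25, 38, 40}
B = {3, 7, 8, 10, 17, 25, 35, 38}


Set A = {2, 3, 11, 13, 18, 25, 38, 40}, |A| = 8
Set B = {3, 7, 8, 10, 17, 25, 35, 38}, |B| = 8
A ∩ B = {3, 25, 38}, |A ∩ B| = 3
|A ∪ B| = |A| + |B| - |A ∩ B| = 8 + 8 - 3 = 13

13


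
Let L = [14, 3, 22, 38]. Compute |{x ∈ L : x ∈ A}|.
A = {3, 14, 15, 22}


Set A = {3, 14, 15, 22}
Candidates: [14, 3, 22, 38]
Check each candidate:
14 ∈ A, 3 ∈ A, 22 ∈ A, 38 ∉ A
Count of candidates in A: 3

3


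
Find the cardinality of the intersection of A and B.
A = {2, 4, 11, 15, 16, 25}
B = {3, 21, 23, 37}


Set A = {2, 4, 11, 15, 16, 25}
Set B = {3, 21, 23, 37}
A ∩ B = {}
|A ∩ B| = 0

0


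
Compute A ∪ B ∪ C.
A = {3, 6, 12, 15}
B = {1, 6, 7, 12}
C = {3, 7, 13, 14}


Set A = {3, 6, 12, 15}
Set B = {1, 6, 7, 12}
Set C = {3, 7, 13, 14}
First, A ∪ B = {1, 3, 6, 7, 12, 15}
Then, (A ∪ B) ∪ C = {1, 3, 6, 7, 12, 13, 14, 15}

{1, 3, 6, 7, 12, 13, 14, 15}


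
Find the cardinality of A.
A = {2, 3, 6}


Set A = {2, 3, 6}
Listing elements: 2, 3, 6
Counting: 3 elements
|A| = 3

3


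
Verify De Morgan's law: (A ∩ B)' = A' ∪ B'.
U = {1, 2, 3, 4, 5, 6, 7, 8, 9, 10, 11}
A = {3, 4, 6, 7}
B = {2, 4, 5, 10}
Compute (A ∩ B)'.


U = {1, 2, 3, 4, 5, 6, 7, 8, 9, 10, 11}
A = {3, 4, 6, 7}, B = {2, 4, 5, 10}
A ∩ B = {4}
(A ∩ B)' = U \ (A ∩ B) = {1, 2, 3, 5, 6, 7, 8, 9, 10, 11}
Verification via A' ∪ B': A' = {1, 2, 5, 8, 9, 10, 11}, B' = {1, 3, 6, 7, 8, 9, 11}
A' ∪ B' = {1, 2, 3, 5, 6, 7, 8, 9, 10, 11} ✓

{1, 2, 3, 5, 6, 7, 8, 9, 10, 11}


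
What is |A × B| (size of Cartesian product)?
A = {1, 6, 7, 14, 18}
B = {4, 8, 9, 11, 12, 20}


Set A = {1, 6, 7, 14, 18} has 5 elements.
Set B = {4, 8, 9, 11, 12, 20} has 6 elements.
|A × B| = |A| × |B| = 5 × 6 = 30

30


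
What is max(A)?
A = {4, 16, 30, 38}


Set A = {4, 16, 30, 38}
Elements in ascending order: 4, 16, 30, 38
The largest element is 38.

38


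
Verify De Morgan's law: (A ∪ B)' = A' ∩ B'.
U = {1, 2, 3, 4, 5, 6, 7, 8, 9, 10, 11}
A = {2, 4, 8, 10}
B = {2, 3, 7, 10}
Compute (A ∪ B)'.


U = {1, 2, 3, 4, 5, 6, 7, 8, 9, 10, 11}
A = {2, 4, 8, 10}, B = {2, 3, 7, 10}
A ∪ B = {2, 3, 4, 7, 8, 10}
(A ∪ B)' = U \ (A ∪ B) = {1, 5, 6, 9, 11}
Verification via A' ∩ B': A' = {1, 3, 5, 6, 7, 9, 11}, B' = {1, 4, 5, 6, 8, 9, 11}
A' ∩ B' = {1, 5, 6, 9, 11} ✓

{1, 5, 6, 9, 11}


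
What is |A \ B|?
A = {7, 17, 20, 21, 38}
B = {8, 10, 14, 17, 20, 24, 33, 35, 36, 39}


Set A = {7, 17, 20, 21, 38}
Set B = {8, 10, 14, 17, 20, 24, 33, 35, 36, 39}
A \ B = {7, 21, 38}
|A \ B| = 3

3


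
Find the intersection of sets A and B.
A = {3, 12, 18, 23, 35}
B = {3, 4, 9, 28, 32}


Set A = {3, 12, 18, 23, 35}
Set B = {3, 4, 9, 28, 32}
A ∩ B includes only elements in both sets.
Check each element of A against B:
3 ✓, 12 ✗, 18 ✗, 23 ✗, 35 ✗
A ∩ B = {3}

{3}


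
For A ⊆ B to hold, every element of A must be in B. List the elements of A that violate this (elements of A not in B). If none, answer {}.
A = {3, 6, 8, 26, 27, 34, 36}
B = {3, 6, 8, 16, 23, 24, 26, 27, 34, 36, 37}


Set A = {3, 6, 8, 26, 27, 34, 36}
Set B = {3, 6, 8, 16, 23, 24, 26, 27, 34, 36, 37}
Check each element of A against B:
3 ∈ B, 6 ∈ B, 8 ∈ B, 26 ∈ B, 27 ∈ B, 34 ∈ B, 36 ∈ B
Elements of A not in B: {}

{}


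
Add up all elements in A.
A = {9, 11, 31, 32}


Set A = {9, 11, 31, 32}
Sum = 9 + 11 + 31 + 32 = 83

83


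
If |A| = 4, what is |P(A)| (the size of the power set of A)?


The set has 4 elements.
The power set contains all possible subsets.
|P(A)| = 2^|A| = 2^4 = 16

16


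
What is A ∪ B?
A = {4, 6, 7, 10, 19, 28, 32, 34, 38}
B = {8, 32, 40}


Set A = {4, 6, 7, 10, 19, 28, 32, 34, 38}
Set B = {8, 32, 40}
A ∪ B includes all elements in either set.
Elements from A: {4, 6, 7, 10, 19, 28, 32, 34, 38}
Elements from B not already included: {8, 40}
A ∪ B = {4, 6, 7, 8, 10, 19, 28, 32, 34, 38, 40}

{4, 6, 7, 8, 10, 19, 28, 32, 34, 38, 40}


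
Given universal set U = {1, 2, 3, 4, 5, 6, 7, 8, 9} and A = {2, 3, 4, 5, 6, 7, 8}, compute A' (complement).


Universal set U = {1, 2, 3, 4, 5, 6, 7, 8, 9}
Set A = {2, 3, 4, 5, 6, 7, 8}
A' = U \ A = elements in U but not in A
Checking each element of U:
1 (not in A, include), 2 (in A, exclude), 3 (in A, exclude), 4 (in A, exclude), 5 (in A, exclude), 6 (in A, exclude), 7 (in A, exclude), 8 (in A, exclude), 9 (not in A, include)
A' = {1, 9}

{1, 9}


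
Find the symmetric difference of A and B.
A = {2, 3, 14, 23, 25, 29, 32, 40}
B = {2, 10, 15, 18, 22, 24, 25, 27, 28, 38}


Set A = {2, 3, 14, 23, 25, 29, 32, 40}
Set B = {2, 10, 15, 18, 22, 24, 25, 27, 28, 38}
A △ B = (A \ B) ∪ (B \ A)
Elements in A but not B: {3, 14, 23, 29, 32, 40}
Elements in B but not A: {10, 15, 18, 22, 24, 27, 28, 38}
A △ B = {3, 10, 14, 15, 18, 22, 23, 24, 27, 28, 29, 32, 38, 40}

{3, 10, 14, 15, 18, 22, 23, 24, 27, 28, 29, 32, 38, 40}


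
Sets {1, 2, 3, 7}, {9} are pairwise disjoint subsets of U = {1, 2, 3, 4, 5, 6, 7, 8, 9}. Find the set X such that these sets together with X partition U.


U = {1, 2, 3, 4, 5, 6, 7, 8, 9}
Shown blocks: {1, 2, 3, 7}, {9}
A partition's blocks are pairwise disjoint and cover U, so the missing block = U \ (union of shown blocks).
Union of shown blocks: {1, 2, 3, 7, 9}
Missing block = U \ (union) = {4, 5, 6, 8}

{4, 5, 6, 8}


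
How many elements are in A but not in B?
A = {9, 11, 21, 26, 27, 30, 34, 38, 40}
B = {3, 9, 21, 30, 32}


Set A = {9, 11, 21, 26, 27, 30, 34, 38, 40}
Set B = {3, 9, 21, 30, 32}
A \ B = {11, 26, 27, 34, 38, 40}
|A \ B| = 6

6


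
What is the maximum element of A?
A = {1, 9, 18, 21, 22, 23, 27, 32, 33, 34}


Set A = {1, 9, 18, 21, 22, 23, 27, 32, 33, 34}
Elements in ascending order: 1, 9, 18, 21, 22, 23, 27, 32, 33, 34
The largest element is 34.

34


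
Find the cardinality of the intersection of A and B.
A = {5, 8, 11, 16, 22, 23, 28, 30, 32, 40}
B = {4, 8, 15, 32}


Set A = {5, 8, 11, 16, 22, 23, 28, 30, 32, 40}
Set B = {4, 8, 15, 32}
A ∩ B = {8, 32}
|A ∩ B| = 2

2


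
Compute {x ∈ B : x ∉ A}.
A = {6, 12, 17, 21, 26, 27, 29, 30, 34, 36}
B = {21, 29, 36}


Set A = {6, 12, 17, 21, 26, 27, 29, 30, 34, 36}
Set B = {21, 29, 36}
Check each element of B against A:
21 ∈ A, 29 ∈ A, 36 ∈ A
Elements of B not in A: {}

{}


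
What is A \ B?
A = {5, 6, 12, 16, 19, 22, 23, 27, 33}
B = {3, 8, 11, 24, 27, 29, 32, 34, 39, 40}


Set A = {5, 6, 12, 16, 19, 22, 23, 27, 33}
Set B = {3, 8, 11, 24, 27, 29, 32, 34, 39, 40}
A \ B includes elements in A that are not in B.
Check each element of A:
5 (not in B, keep), 6 (not in B, keep), 12 (not in B, keep), 16 (not in B, keep), 19 (not in B, keep), 22 (not in B, keep), 23 (not in B, keep), 27 (in B, remove), 33 (not in B, keep)
A \ B = {5, 6, 12, 16, 19, 22, 23, 33}

{5, 6, 12, 16, 19, 22, 23, 33}


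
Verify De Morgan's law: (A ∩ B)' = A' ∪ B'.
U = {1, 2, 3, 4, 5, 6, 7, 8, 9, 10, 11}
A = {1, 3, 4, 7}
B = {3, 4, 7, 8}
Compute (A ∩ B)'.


U = {1, 2, 3, 4, 5, 6, 7, 8, 9, 10, 11}
A = {1, 3, 4, 7}, B = {3, 4, 7, 8}
A ∩ B = {3, 4, 7}
(A ∩ B)' = U \ (A ∩ B) = {1, 2, 5, 6, 8, 9, 10, 11}
Verification via A' ∪ B': A' = {2, 5, 6, 8, 9, 10, 11}, B' = {1, 2, 5, 6, 9, 10, 11}
A' ∪ B' = {1, 2, 5, 6, 8, 9, 10, 11} ✓

{1, 2, 5, 6, 8, 9, 10, 11}


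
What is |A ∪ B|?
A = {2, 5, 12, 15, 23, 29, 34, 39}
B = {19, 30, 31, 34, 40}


Set A = {2, 5, 12, 15, 23, 29, 34, 39}, |A| = 8
Set B = {19, 30, 31, 34, 40}, |B| = 5
A ∩ B = {34}, |A ∩ B| = 1
|A ∪ B| = |A| + |B| - |A ∩ B| = 8 + 5 - 1 = 12

12


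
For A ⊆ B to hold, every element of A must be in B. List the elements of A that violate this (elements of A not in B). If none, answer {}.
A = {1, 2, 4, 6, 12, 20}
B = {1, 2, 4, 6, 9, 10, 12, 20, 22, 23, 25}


Set A = {1, 2, 4, 6, 12, 20}
Set B = {1, 2, 4, 6, 9, 10, 12, 20, 22, 23, 25}
Check each element of A against B:
1 ∈ B, 2 ∈ B, 4 ∈ B, 6 ∈ B, 12 ∈ B, 20 ∈ B
Elements of A not in B: {}

{}


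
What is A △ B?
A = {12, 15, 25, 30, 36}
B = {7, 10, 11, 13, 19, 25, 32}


Set A = {12, 15, 25, 30, 36}
Set B = {7, 10, 11, 13, 19, 25, 32}
A △ B = (A \ B) ∪ (B \ A)
Elements in A but not B: {12, 15, 30, 36}
Elements in B but not A: {7, 10, 11, 13, 19, 32}
A △ B = {7, 10, 11, 12, 13, 15, 19, 30, 32, 36}

{7, 10, 11, 12, 13, 15, 19, 30, 32, 36}


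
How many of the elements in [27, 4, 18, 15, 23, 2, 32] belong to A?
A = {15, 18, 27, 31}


Set A = {15, 18, 27, 31}
Candidates: [27, 4, 18, 15, 23, 2, 32]
Check each candidate:
27 ∈ A, 4 ∉ A, 18 ∈ A, 15 ∈ A, 23 ∉ A, 2 ∉ A, 32 ∉ A
Count of candidates in A: 3

3


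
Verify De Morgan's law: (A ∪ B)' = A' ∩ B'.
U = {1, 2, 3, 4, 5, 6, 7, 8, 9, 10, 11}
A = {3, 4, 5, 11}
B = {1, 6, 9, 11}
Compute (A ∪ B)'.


U = {1, 2, 3, 4, 5, 6, 7, 8, 9, 10, 11}
A = {3, 4, 5, 11}, B = {1, 6, 9, 11}
A ∪ B = {1, 3, 4, 5, 6, 9, 11}
(A ∪ B)' = U \ (A ∪ B) = {2, 7, 8, 10}
Verification via A' ∩ B': A' = {1, 2, 6, 7, 8, 9, 10}, B' = {2, 3, 4, 5, 7, 8, 10}
A' ∩ B' = {2, 7, 8, 10} ✓

{2, 7, 8, 10}


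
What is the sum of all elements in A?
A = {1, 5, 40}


Set A = {1, 5, 40}
Sum = 1 + 5 + 40 = 46

46


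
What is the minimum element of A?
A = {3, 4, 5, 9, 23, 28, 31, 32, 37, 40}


Set A = {3, 4, 5, 9, 23, 28, 31, 32, 37, 40}
Elements in ascending order: 3, 4, 5, 9, 23, 28, 31, 32, 37, 40
The smallest element is 3.

3


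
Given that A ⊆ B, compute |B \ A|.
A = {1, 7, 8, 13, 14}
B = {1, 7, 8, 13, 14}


Set A = {1, 7, 8, 13, 14}, |A| = 5
Set B = {1, 7, 8, 13, 14}, |B| = 5
Since A ⊆ B: B \ A = {}
|B| - |A| = 5 - 5 = 0

0


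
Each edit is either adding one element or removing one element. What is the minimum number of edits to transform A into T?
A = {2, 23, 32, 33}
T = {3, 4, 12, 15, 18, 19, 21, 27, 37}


Set A = {2, 23, 32, 33}
Set T = {3, 4, 12, 15, 18, 19, 21, 27, 37}
Elements to remove from A (in A, not in T): {2, 23, 32, 33} → 4 removals
Elements to add to A (in T, not in A): {3, 4, 12, 15, 18, 19, 21, 27, 37} → 9 additions
Total edits = 4 + 9 = 13

13


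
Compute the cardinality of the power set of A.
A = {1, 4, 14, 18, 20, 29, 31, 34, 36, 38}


Set A = {1, 4, 14, 18, 20, 29, 31, 34, 36, 38}
|A| = 10
The power set P(A) contains all subsets of A.
|P(A)| = 2^|A| = 2^10 = 1024

1024


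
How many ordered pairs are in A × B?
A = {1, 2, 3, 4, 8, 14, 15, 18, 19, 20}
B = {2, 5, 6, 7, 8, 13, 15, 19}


Set A = {1, 2, 3, 4, 8, 14, 15, 18, 19, 20} has 10 elements.
Set B = {2, 5, 6, 7, 8, 13, 15, 19} has 8 elements.
|A × B| = |A| × |B| = 10 × 8 = 80

80


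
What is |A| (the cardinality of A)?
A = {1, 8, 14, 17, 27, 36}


Set A = {1, 8, 14, 17, 27, 36}
Listing elements: 1, 8, 14, 17, 27, 36
Counting: 6 elements
|A| = 6

6


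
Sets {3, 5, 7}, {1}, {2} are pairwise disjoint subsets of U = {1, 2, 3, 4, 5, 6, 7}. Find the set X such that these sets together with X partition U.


U = {1, 2, 3, 4, 5, 6, 7}
Shown blocks: {3, 5, 7}, {1}, {2}
A partition's blocks are pairwise disjoint and cover U, so the missing block = U \ (union of shown blocks).
Union of shown blocks: {1, 2, 3, 5, 7}
Missing block = U \ (union) = {4, 6}

{4, 6}


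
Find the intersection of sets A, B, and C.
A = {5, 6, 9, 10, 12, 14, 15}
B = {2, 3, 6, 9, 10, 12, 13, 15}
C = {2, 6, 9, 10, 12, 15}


Set A = {5, 6, 9, 10, 12, 14, 15}
Set B = {2, 3, 6, 9, 10, 12, 13, 15}
Set C = {2, 6, 9, 10, 12, 15}
First, A ∩ B = {6, 9, 10, 12, 15}
Then, (A ∩ B) ∩ C = {6, 9, 10, 12, 15}

{6, 9, 10, 12, 15}


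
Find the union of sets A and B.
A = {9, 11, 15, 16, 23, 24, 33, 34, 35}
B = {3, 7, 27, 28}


Set A = {9, 11, 15, 16, 23, 24, 33, 34, 35}
Set B = {3, 7, 27, 28}
A ∪ B includes all elements in either set.
Elements from A: {9, 11, 15, 16, 23, 24, 33, 34, 35}
Elements from B not already included: {3, 7, 27, 28}
A ∪ B = {3, 7, 9, 11, 15, 16, 23, 24, 27, 28, 33, 34, 35}

{3, 7, 9, 11, 15, 16, 23, 24, 27, 28, 33, 34, 35}


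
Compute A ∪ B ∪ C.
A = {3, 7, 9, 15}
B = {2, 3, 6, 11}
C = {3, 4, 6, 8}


Set A = {3, 7, 9, 15}
Set B = {2, 3, 6, 11}
Set C = {3, 4, 6, 8}
First, A ∪ B = {2, 3, 6, 7, 9, 11, 15}
Then, (A ∪ B) ∪ C = {2, 3, 4, 6, 7, 8, 9, 11, 15}

{2, 3, 4, 6, 7, 8, 9, 11, 15}
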